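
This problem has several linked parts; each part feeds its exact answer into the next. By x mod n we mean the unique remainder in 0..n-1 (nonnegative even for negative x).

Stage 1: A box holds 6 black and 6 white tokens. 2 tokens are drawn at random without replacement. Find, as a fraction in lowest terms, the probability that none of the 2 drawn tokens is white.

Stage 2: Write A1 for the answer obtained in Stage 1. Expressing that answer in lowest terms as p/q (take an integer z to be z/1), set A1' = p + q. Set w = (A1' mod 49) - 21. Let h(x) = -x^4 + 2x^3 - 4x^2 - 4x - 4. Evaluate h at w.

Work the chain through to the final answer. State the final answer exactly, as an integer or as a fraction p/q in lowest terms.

Stage 1: total draws C(12,2) = 66; favorable C(6,2) = 15; P = 5/22; answer 5/22
Stage 2: A1 = 5/22; threaded value p + q = 27; w = 6; -1*(6)^4 + 2*(6)^3 - 4*(6)^2 - 4*(6)^1 - 4 = (-1296) + (432) + (-144) + (-24) + (-4) = -1036; answer -1036

-1036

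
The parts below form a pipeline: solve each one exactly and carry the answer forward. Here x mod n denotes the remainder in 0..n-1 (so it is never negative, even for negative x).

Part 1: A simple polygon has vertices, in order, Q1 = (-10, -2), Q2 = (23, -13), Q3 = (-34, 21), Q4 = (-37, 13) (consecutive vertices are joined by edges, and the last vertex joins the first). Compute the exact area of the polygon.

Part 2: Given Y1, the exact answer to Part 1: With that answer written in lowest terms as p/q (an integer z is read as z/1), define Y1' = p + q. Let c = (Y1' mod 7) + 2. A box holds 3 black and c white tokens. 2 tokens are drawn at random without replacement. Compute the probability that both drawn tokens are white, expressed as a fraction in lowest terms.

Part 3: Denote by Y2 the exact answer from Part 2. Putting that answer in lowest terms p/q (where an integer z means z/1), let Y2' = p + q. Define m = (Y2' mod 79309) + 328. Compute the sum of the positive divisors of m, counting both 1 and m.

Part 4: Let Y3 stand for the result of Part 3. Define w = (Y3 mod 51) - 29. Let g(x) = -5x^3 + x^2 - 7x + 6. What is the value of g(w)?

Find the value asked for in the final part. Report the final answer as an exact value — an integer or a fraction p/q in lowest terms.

Part 1: cross terms: (-10*-13 - 23*-2)=176, (23*21 - -34*-13)=41, (-34*13 - -37*21)=335, (-37*-2 - -10*13)=204; twice the area = |756| = 756; area = 378; answer 378
Part 2: Y1 = 378; threaded value p + q = 379; c = 3; total draws C(6,2) = 15; favorable C(3,2) = 3; P = 1/5; answer 1/5
Part 3: Y2 = 1/5; threaded value p + q = 6; m = 334; 334 = 2 * 167; sigma = (1 + 2) * (1 + 167) = 3 * 168 = 504; answer 504
Part 4: Y3 = 504; w = 16; -5*(16)^3 + 1*(16)^2 - 7*(16)^1 + 6 = (-20480) + (256) + (-112) + (6) = -20330; answer -20330

-20330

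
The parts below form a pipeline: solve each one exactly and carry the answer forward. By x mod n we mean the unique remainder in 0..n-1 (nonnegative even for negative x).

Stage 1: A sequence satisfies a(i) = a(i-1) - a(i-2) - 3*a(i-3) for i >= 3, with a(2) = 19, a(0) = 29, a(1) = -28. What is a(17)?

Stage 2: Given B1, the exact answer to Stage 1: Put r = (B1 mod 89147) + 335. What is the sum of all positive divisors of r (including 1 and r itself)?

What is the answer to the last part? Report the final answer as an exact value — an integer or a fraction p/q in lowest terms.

Stage 1: a(3) = 1*(19) - 1*(-28) - 3*(29) = -40; iterating: a(3)=-40, a(4)=25, a(5)=8, a(6)=103, a(7)=20, a(8)=-107, a(9)=-436, a(10)=-389, a(11)=368, a(12)=2065, a(13)=2864, a(14)=-305, a(15)=-9364, a(16)=-17651, a(17)=-7372; answer -7372
Stage 2: B1 = -7372; r = 82110; 82110 = 2 * 3 * 5 * 7 * 17 * 23; sigma = (1 + 2) * (1 + 3) * (1 + 5) * (1 + 7) * (1 + 17) * (1 + 23) = 3 * 4 * 6 * 8 * 18 * 24 = 248832; answer 248832

248832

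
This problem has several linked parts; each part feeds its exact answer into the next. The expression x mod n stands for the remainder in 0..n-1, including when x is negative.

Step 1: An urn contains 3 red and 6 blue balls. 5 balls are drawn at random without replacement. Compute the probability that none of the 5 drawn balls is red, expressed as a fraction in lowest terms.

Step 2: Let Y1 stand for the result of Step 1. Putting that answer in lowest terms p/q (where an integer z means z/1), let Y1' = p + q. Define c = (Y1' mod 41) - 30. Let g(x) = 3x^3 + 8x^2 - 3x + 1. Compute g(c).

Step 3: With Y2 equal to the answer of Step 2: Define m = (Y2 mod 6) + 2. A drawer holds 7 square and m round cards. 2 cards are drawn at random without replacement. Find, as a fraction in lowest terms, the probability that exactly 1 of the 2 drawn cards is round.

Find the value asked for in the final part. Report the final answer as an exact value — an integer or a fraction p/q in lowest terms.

35/66

Step 1: total draws C(9,5) = 126; favorable C(6,5) = 6; P = 1/21; answer 1/21
Step 2: Y1 = 1/21; threaded value p + q = 22; c = -8; 3*(-8)^3 + 8*(-8)^2 - 3*(-8)^1 + 1 = (-1536) + (512) + (24) + (1) = -999; answer -999
Step 3: Y2 = -999; m = 5; total draws C(12,2) = 66; favorable C(5,1)*C(7,1) = 35; P = 35/66; answer 35/66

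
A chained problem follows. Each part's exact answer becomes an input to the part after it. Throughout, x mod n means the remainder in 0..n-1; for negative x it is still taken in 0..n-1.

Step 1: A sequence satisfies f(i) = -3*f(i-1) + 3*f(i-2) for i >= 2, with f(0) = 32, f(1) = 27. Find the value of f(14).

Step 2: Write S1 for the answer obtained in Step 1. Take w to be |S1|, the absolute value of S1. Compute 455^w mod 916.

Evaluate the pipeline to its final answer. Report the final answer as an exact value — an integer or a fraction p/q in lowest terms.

Step 1: f(2) = -3*(27) + 3*(32) = 15; iterating: f(2)=15, f(3)=36, f(4)=-63, f(5)=297, f(6)=-1080, f(7)=4131, f(8)=-15633, f(9)=59292, f(10)=-224775, f(11)=852201, f(12)=-3230928, f(13)=12249387, f(14)=-46440945; answer -46440945
Step 2: S1 = -46440945; w = 46440945; squarings mod 916: 455^1=455, 455^2=9, 455^4=81, 455^8=149, 455^16=217, 455^32=373, 455^64=813, 455^128=533, 455^256=129, 455^512=153, 455^1024=509, 455^2048=769, 455^4096=541, 455^8192=477, 455^16384=361, 455^32768=249, 455^65536=629, 455^131072=845, 455^262144=461, 455^524288=9, 455^1048576=81, 455^2097152=149, 455^4194304=217, 455^8388608=373, 455^16777216=813, 455^33554432=533; 455^46440945 = 455^1 * 455^16 * 455^32 * 455^64 * 455^128 * 455^256 * 455^8192 * 455^32768 * 455^262144 * 455^4194304 * 455^8388608 * 455^33554432 = 643 (mod 916); answer 643

643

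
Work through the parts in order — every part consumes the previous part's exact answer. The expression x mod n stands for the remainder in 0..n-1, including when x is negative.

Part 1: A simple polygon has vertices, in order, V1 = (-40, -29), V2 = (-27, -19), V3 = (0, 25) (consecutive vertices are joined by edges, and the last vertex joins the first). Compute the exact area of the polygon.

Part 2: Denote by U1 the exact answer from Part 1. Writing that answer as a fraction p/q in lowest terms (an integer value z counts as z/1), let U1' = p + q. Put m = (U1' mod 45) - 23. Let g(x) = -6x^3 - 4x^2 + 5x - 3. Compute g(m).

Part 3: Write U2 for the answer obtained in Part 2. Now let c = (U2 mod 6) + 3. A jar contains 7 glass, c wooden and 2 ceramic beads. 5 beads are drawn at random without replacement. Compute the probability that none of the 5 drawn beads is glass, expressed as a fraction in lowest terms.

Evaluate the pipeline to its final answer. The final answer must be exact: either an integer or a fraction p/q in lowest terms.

Part 1: cross terms: (-40*-19 - -27*-29)=-23, (-27*25 - 0*-19)=-675, (0*-29 - -40*25)=1000; twice the area = |302| = 302; area = 151; answer 151
Part 2: U1 = 151; threaded value p + q = 152; m = -6; -6*(-6)^3 - 4*(-6)^2 + 5*(-6)^1 - 3 = (1296) + (-144) + (-30) + (-3) = 1119; answer 1119
Part 3: U2 = 1119; c = 6; total draws C(15,5) = 3003; favorable C(8,5) = 56; P = 8/429; answer 8/429

8/429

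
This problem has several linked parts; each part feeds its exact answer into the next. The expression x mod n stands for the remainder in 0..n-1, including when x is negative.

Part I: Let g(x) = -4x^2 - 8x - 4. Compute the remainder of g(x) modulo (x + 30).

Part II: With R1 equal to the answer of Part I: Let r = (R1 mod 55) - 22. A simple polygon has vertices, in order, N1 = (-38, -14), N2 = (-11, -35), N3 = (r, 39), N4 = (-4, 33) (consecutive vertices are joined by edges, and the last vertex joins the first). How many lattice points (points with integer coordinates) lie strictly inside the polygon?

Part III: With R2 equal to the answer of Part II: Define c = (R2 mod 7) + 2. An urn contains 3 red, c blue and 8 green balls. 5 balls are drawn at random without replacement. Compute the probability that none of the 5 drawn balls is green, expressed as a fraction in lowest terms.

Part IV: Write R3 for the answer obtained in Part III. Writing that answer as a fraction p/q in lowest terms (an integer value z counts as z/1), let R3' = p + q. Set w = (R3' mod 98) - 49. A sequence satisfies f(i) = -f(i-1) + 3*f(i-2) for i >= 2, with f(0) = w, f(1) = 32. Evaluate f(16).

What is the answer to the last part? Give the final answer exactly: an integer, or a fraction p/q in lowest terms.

Part I: remainder = value at the root: -4*(-30)^2 - 8*(-30)^1 - 4 = (-3600) + (240) + (-4) = -3364; answer -3364
Part II: R1 = -3364; r = 24; cross terms: (-38*-35 - -11*-14)=1176, (-11*39 - 24*-35)=411, (24*33 - -4*39)=948, (-4*-14 - -38*33)=1310; twice the area = |3845| = 3845; area = 3845/2; boundary points = 3 + 1 + 2 + 1 = 7; strictly interior points = area - boundary/2 + 1 = 1920; answer 1920
Part III: R2 = 1920; c = 4; total draws C(15,5) = 3003; favorable C(7,5) = 21; P = 1/143; answer 1/143
Part IV: R3 = 1/143; threaded value p + q = 144; w = -3; f(2) = -1*(32) + 3*(-3) = -41; iterating: f(2)=-41, f(3)=137, f(4)=-260, f(5)=671, f(6)=-1451, f(7)=3464, f(8)=-7817, f(9)=18209, f(10)=-41660, f(11)=96287, f(12)=-221267, f(13)=510128, f(14)=-1173929, f(15)=2704313, f(16)=-6226100; answer -6226100

-6226100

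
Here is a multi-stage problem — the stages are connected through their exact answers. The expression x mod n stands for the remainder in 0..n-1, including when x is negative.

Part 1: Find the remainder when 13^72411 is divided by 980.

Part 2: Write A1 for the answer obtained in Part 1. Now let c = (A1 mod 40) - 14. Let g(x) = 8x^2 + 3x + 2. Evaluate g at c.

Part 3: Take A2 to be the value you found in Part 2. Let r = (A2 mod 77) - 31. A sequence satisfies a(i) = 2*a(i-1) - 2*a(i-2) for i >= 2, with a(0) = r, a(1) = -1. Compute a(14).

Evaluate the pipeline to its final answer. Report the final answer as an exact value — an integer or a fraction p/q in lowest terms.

4864

Part 1: squarings mod 980: 13^1=13, 13^2=169, 13^4=141, 13^8=281, 13^16=561, 13^32=141, 13^64=281, 13^128=561, 13^256=141, 13^512=281, 13^1024=561, 13^2048=141, 13^4096=281, 13^8192=561, 13^16384=141, 13^32768=281, 13^65536=561; 13^72411 = 13^1 * 13^2 * 13^8 * 13^16 * 13^64 * 13^128 * 13^512 * 13^2048 * 13^4096 * 13^65536 = 237 (mod 980); answer 237
Part 2: A1 = 237; c = 23; 8*(23)^2 + 3*(23)^1 + 2 = (4232) + (69) + (2) = 4303; answer 4303
Part 3: A2 = 4303; r = 37; a(2) = 2*(-1) - 2*(37) = -76; iterating: a(2)=-76, a(3)=-150, a(4)=-148, a(5)=4, a(6)=304, a(7)=600, a(8)=592, a(9)=-16, a(10)=-1216, a(11)=-2400, a(12)=-2368, a(13)=64, a(14)=4864; answer 4864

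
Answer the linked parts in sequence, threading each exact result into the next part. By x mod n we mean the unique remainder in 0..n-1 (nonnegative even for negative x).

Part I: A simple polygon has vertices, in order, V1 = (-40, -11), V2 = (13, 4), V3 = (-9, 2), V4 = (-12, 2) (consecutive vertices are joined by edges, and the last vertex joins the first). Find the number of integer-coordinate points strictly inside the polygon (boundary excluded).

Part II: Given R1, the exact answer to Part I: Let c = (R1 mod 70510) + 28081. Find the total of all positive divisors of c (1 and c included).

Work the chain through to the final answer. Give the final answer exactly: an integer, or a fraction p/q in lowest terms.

64512

Part I: cross terms: (-40*4 - 13*-11)=-17, (13*2 - -9*4)=62, (-9*2 - -12*2)=6, (-12*-11 - -40*2)=212; twice the area = |263| = 263; area = 263/2; boundary points = 1 + 2 + 3 + 1 = 7; strictly interior points = area - boundary/2 + 1 = 129; answer 129
Part II: R1 = 129; c = 28210; 28210 = 2 * 5 * 7 * 13 * 31; sigma = (1 + 2) * (1 + 5) * (1 + 7) * (1 + 13) * (1 + 31) = 3 * 6 * 8 * 14 * 32 = 64512; answer 64512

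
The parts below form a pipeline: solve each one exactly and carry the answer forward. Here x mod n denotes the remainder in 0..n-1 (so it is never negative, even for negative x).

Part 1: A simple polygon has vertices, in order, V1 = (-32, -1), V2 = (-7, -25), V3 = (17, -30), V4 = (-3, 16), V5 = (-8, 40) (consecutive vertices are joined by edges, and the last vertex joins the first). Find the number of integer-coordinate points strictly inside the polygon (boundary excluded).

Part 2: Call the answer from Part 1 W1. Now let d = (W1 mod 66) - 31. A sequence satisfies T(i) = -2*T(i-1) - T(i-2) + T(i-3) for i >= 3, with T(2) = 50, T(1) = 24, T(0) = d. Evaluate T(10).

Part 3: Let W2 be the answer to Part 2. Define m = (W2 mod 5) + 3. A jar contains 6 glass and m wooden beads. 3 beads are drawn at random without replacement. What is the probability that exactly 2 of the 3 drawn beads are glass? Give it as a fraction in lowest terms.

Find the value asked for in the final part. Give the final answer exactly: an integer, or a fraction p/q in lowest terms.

5/11

Part 1: cross terms: (-32*-25 - -7*-1)=793, (-7*-30 - 17*-25)=635, (17*16 - -3*-30)=182, (-3*40 - -8*16)=8, (-8*-1 - -32*40)=1288; twice the area = |2906| = 2906; area = 1453; boundary points = 1 + 1 + 2 + 1 + 1 = 6; strictly interior points = area - boundary/2 + 1 = 1451; answer 1451
Part 2: W1 = 1451; d = 34; T(3) = -2*(50) - 1*(24) + 1*(34) = -90; iterating: T(3)=-90, T(4)=154, T(5)=-168, T(6)=92, T(7)=138, T(8)=-536, T(9)=1026, T(10)=-1378; answer -1378
Part 3: W2 = -1378; m = 5; total draws C(11,3) = 165; favorable C(6,2)*C(5,1) = 75; P = 5/11; answer 5/11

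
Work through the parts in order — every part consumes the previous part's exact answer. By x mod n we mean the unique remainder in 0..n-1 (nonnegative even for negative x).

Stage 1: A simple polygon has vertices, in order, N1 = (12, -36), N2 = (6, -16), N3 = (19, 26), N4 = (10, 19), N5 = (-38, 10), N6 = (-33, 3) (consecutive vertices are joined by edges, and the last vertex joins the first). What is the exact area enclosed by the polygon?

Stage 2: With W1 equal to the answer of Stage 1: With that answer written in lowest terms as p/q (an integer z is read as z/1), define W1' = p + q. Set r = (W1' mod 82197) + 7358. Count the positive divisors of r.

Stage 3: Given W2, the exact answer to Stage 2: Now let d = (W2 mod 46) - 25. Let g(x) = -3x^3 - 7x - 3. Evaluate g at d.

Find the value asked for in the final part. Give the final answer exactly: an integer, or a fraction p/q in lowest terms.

27927

Stage 1: cross terms: (12*-16 - 6*-36)=24, (6*26 - 19*-16)=460, (19*19 - 10*26)=101, (10*10 - -38*19)=822, (-38*3 - -33*10)=216, (-33*-36 - 12*3)=1152; twice the area = |2775| = 2775; area = 2775/2; answer 2775/2
Stage 2: W1 = 2775/2; threaded value p + q = 2777; r = 10135; 10135 = 5 * 2027; number of divisors = (1+1) * (1+1) = 4; answer 4
Stage 3: W2 = 4; d = -21; -3*(-21)^3 - 7*(-21)^1 - 3 = (27783) + (147) + (-3) = 27927; answer 27927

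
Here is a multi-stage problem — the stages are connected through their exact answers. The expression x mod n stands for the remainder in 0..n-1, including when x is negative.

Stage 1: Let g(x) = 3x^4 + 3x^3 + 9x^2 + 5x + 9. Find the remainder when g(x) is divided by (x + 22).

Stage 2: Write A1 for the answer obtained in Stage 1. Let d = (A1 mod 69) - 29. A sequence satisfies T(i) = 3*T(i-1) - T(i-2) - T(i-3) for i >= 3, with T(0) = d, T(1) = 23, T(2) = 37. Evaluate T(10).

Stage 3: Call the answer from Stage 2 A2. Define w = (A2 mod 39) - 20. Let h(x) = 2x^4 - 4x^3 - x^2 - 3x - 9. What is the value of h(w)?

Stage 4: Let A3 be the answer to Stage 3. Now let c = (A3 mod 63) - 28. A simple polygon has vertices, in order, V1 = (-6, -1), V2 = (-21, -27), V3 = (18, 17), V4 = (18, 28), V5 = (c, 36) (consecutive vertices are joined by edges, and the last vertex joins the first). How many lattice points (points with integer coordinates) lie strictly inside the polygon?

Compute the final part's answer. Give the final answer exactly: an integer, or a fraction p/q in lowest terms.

Stage 1: remainder = value at the root: 3*(-22)^4 + 3*(-22)^3 + 9*(-22)^2 + 5*(-22)^1 + 9 = (702768) + (-31944) + (4356) + (-110) + (9) = 675079; answer 675079
Stage 2: A1 = 675079; d = 23; T(3) = 3*(37) - 1*(23) - 1*(23) = 65; iterating: T(3)=65, T(4)=135, T(5)=303, T(6)=709, T(7)=1689, T(8)=4055, T(9)=9767, T(10)=23557; answer 23557
Stage 3: A2 = 23557; w = -19; 2*(-19)^4 - 4*(-19)^3 - 1*(-19)^2 - 3*(-19)^1 - 9 = (260642) + (27436) + (-361) + (57) + (-9) = 287765; answer 287765
Stage 4: A3 = 287765; c = 16; cross terms: (-6*-27 - -21*-1)=141, (-21*17 - 18*-27)=129, (18*28 - 18*17)=198, (18*36 - 16*28)=200, (16*-1 - -6*36)=200; twice the area = |868| = 868; area = 434; boundary points = 1 + 1 + 11 + 2 + 1 = 16; strictly interior points = area - boundary/2 + 1 = 427; answer 427

427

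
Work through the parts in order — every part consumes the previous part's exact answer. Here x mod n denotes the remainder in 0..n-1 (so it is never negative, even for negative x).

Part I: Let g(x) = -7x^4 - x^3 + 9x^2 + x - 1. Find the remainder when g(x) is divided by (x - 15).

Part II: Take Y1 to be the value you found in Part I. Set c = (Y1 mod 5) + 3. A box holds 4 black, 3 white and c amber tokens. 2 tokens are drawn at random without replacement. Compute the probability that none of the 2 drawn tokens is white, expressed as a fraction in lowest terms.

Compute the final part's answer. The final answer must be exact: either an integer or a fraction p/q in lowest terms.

55/91

Part I: remainder = value at the root: -7*(15)^4 - 1*(15)^3 + 9*(15)^2 + 1*(15)^1 - 1 = (-354375) + (-3375) + (2025) + (15) + (-1) = -355711; answer -355711
Part II: Y1 = -355711; c = 7; total draws C(14,2) = 91; favorable C(11,2) = 55; P = 55/91; answer 55/91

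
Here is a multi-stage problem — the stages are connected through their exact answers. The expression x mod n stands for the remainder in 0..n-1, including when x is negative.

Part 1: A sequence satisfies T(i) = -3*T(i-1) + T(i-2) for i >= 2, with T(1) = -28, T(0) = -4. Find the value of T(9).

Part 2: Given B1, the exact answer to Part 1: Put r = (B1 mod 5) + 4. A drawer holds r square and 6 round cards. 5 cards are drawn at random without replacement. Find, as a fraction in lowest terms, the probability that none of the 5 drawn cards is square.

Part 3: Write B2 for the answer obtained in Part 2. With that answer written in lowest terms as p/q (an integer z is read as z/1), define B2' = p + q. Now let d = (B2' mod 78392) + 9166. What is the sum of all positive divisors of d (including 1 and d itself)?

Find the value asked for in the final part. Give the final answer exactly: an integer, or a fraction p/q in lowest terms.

14656

Part 1: T(2) = -3*(-28) + 1*(-4) = 80; iterating: T(2)=80, T(3)=-268, T(4)=884, T(5)=-2920, T(6)=9644, T(7)=-31852, T(8)=105200, T(9)=-347452; answer -347452
Part 2: B1 = -347452; r = 7; total draws C(13,5) = 1287; favorable C(6,5) = 6; P = 2/429; answer 2/429
Part 3: B2 = 2/429; threaded value p + q = 431; d = 9597; 9597 = 3 * 7 * 457; sigma = (1 + 3) * (1 + 7) * (1 + 457) = 4 * 8 * 458 = 14656; answer 14656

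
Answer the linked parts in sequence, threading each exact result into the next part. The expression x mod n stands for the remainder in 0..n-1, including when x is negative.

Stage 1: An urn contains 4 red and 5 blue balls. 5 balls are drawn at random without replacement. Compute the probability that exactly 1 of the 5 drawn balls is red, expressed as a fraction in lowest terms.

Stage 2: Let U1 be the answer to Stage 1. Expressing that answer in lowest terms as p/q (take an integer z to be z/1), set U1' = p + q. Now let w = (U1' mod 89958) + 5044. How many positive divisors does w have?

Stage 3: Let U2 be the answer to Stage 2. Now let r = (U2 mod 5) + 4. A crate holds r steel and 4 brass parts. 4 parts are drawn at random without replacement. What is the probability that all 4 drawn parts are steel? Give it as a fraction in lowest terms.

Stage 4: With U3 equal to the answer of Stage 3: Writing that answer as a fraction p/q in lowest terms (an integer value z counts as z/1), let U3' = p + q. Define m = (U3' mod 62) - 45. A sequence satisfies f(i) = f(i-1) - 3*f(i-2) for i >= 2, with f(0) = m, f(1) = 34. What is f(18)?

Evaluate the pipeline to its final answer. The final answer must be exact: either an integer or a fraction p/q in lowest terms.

Stage 1: total draws C(9,5) = 126; favorable C(4,1)*C(5,4) = 20; P = 10/63; answer 10/63
Stage 2: U1 = 10/63; threaded value p + q = 73; w = 5117; 5117 = 7 * 17 * 43; number of divisors = (1+1) * (1+1) * (1+1) = 8; answer 8
Stage 3: U2 = 8; r = 7; total draws C(11,4) = 330; favorable C(7,4) = 35; P = 7/66; answer 7/66
Stage 4: U3 = 7/66; threaded value p + q = 73; m = -34; f(2) = 1*(34) - 3*(-34) = 136; iterating: f(2)=136, f(3)=34, f(4)=-374, f(5)=-476, f(6)=646, f(7)=2074, f(8)=136, f(9)=-6086, f(10)=-6494, f(11)=11764, f(12)=31246, f(13)=-4046, f(14)=-97784, f(15)=-85646, f(16)=207706, f(17)=464644, f(18)=-158474; answer -158474

-158474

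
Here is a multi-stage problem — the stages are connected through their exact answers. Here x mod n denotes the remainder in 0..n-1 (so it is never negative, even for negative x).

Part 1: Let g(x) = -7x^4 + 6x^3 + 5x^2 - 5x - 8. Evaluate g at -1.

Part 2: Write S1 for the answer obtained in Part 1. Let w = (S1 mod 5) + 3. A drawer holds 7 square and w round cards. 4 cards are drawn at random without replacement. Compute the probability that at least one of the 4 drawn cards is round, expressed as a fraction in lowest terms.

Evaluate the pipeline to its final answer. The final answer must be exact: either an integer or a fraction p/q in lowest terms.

138/143

Part 1: -7*(-1)^4 + 6*(-1)^3 + 5*(-1)^2 - 5*(-1)^1 - 8 = (-7) + (-6) + (5) + (5) + (-8) = -11; answer -11
Part 2: S1 = -11; w = 7; total draws C(14,4) = 1001; complement C(7,4) = 35; favorable 1001 - 35 = 966; P = 138/143; answer 138/143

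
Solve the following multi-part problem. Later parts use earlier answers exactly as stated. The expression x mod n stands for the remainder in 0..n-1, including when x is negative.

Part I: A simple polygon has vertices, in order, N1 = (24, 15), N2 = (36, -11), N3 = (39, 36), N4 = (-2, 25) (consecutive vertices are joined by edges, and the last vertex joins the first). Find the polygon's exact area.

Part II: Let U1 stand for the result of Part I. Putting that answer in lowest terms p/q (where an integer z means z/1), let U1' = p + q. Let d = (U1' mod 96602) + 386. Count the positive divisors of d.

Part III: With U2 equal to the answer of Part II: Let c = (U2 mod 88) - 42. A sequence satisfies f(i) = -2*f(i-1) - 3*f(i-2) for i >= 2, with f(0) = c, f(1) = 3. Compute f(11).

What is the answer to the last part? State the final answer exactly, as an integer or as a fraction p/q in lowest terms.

Part I: cross terms: (24*-11 - 36*15)=-804, (36*36 - 39*-11)=1725, (39*25 - -2*36)=1047, (-2*15 - 24*25)=-630; twice the area = |1338| = 1338; area = 669; answer 669
Part II: U1 = 669; threaded value p + q = 670; d = 1056; 1056 = 2^5 * 3 * 11; number of divisors = (5+1) * (1+1) * (1+1) = 24; answer 24
Part III: U2 = 24; c = -18; f(2) = -2*(3) - 3*(-18) = 48; iterating: f(2)=48, f(3)=-105, f(4)=66, f(5)=183, f(6)=-564, f(7)=579, f(8)=534, f(9)=-2805, f(10)=4008, f(11)=399; answer 399

399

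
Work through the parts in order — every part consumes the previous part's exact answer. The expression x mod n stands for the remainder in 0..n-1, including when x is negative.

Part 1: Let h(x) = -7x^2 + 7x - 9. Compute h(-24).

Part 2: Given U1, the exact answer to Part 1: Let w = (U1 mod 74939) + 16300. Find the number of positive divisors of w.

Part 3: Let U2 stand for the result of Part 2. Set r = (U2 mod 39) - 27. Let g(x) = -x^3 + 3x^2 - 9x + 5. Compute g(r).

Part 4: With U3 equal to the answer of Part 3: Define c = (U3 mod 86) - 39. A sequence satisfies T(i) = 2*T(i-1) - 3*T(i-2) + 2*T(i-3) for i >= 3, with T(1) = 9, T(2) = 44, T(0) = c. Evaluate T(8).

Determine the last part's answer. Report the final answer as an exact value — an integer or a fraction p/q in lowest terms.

132

Part 1: -7*(-24)^2 + 7*(-24)^1 - 9 = (-4032) + (-168) + (-9) = -4209; answer -4209
Part 2: U1 = -4209; w = 87030; 87030 = 2 * 3^2 * 5 * 967; number of divisors = (1+1) * (2+1) * (1+1) * (1+1) = 24; answer 24
Part 3: U2 = 24; r = -3; -1*(-3)^3 + 3*(-3)^2 - 9*(-3)^1 + 5 = (27) + (27) + (27) + (5) = 86; answer 86
Part 4: U3 = 86; c = -39; T(3) = 2*(44) - 3*(9) + 2*(-39) = -17; iterating: T(3)=-17, T(4)=-148, T(5)=-157, T(6)=96, T(7)=367, T(8)=132; answer 132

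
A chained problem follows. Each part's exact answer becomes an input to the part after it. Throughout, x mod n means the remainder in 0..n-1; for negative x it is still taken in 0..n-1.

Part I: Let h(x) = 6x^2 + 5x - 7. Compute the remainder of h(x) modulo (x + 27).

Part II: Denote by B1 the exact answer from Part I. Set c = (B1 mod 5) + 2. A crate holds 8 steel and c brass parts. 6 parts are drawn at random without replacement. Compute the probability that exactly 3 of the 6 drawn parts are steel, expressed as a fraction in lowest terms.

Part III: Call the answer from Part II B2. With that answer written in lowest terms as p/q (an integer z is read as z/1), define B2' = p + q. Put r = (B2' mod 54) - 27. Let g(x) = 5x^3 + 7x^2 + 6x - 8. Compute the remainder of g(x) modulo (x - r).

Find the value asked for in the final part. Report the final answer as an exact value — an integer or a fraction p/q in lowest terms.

15168

Part I: remainder = value at the root: 6*(-27)^2 + 5*(-27)^1 - 7 = (4374) + (-135) + (-7) = 4232; answer 4232
Part II: B1 = 4232; c = 4; total draws C(12,6) = 924; favorable C(8,3)*C(4,3) = 224; P = 8/33; answer 8/33
Part III: B2 = 8/33; threaded value p + q = 41; r = 14; remainder = value at the root: 5*(14)^3 + 7*(14)^2 + 6*(14)^1 - 8 = (13720) + (1372) + (84) + (-8) = 15168; answer 15168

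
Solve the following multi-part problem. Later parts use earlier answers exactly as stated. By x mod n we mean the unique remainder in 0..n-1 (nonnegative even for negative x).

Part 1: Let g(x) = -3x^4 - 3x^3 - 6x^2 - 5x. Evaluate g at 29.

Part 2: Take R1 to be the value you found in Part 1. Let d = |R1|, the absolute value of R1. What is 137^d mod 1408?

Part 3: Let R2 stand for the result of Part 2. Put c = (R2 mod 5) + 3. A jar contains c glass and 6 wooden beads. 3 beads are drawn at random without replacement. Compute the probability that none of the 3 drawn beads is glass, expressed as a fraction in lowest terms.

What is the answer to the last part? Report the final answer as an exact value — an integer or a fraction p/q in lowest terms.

Part 1: -3*(29)^4 - 3*(29)^3 - 6*(29)^2 - 5*(29)^1 = (-2121843) + (-73167) + (-5046) + (-145) = -2200201; answer -2200201
Part 2: R1 = -2200201; d = 2200201; squarings mod 1408: 137^1=137, 137^2=465, 137^4=801, 137^8=961, 137^16=1281, 137^32=641, 137^64=1153, 137^128=257, 137^256=1281, 137^512=641, 137^1024=1153, 137^2048=257, 137^4096=1281, 137^8192=641, 137^16384=1153, 137^32768=257, 137^65536=1281, 137^131072=641, 137^262144=1153, 137^524288=257, 137^1048576=1281, 137^2097152=641; 137^2200201 = 137^1 * 137^8 * 137^128 * 137^512 * 137^4096 * 137^32768 * 137^65536 * 137^2097152 = 841 (mod 1408); answer 841
Part 3: R2 = 841; c = 4; total draws C(10,3) = 120; favorable C(6,3) = 20; P = 1/6; answer 1/6

1/6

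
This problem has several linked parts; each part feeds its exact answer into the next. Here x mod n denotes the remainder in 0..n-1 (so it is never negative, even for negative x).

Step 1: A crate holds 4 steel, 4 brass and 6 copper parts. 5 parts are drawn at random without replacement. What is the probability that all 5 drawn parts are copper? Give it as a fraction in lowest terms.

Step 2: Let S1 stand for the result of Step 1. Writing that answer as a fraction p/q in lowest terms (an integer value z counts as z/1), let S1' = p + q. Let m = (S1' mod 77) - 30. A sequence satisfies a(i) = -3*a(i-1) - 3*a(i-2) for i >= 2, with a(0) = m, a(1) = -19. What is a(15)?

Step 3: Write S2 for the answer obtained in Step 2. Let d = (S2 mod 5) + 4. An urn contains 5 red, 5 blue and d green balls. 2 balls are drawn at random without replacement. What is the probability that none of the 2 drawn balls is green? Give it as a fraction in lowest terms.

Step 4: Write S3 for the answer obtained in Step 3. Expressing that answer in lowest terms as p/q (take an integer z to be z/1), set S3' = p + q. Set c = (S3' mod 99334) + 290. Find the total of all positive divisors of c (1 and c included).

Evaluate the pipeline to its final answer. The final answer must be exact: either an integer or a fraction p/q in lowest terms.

352

Step 1: total draws C(14,5) = 2002; favorable C(6,5) = 6; P = 3/1001; answer 3/1001
Step 2: S1 = 3/1001; threaded value p + q = 1004; m = -27; a(2) = -3*(-19) - 3*(-27) = 138; iterating: a(2)=138, a(3)=-357, a(4)=657, a(5)=-900, a(6)=729, a(7)=513, a(8)=-3726, a(9)=9639, a(10)=-17739, a(11)=24300, a(12)=-19683, a(13)=-13851, a(14)=100602, a(15)=-260253; answer -260253
Step 3: S2 = -260253; d = 6; total draws C(16,2) = 120; favorable C(10,2) = 45; P = 3/8; answer 3/8
Step 4: S3 = 3/8; threaded value p + q = 11; c = 301; 301 = 7 * 43; sigma = (1 + 7) * (1 + 43) = 8 * 44 = 352; answer 352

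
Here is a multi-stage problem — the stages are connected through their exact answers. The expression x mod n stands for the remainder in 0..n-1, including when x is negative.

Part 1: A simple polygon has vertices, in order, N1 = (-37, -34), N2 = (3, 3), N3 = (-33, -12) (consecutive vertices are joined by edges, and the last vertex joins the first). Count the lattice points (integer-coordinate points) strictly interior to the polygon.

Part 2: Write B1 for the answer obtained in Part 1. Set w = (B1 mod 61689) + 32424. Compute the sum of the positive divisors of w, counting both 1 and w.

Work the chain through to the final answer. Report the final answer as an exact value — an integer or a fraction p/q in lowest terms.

65632

Part 1: cross terms: (-37*3 - 3*-34)=-9, (3*-12 - -33*3)=63, (-33*-34 - -37*-12)=678; twice the area = |732| = 732; area = 366; boundary points = 1 + 3 + 2 = 6; strictly interior points = area - boundary/2 + 1 = 364; answer 364
Part 2: B1 = 364; w = 32788; 32788 = 2^2 * 7 * 1171; sigma = (1 + 2 + 4) * (1 + 7) * (1 + 1171) = 7 * 8 * 1172 = 65632; answer 65632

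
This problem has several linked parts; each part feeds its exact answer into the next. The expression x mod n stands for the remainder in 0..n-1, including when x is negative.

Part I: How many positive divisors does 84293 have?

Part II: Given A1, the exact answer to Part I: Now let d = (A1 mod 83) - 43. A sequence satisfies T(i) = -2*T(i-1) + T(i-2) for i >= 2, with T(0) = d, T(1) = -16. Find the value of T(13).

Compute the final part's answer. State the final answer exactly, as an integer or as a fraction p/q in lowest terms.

-50276

Part I: 84293 = 11 * 79 * 97; number of divisors = (1+1) * (1+1) * (1+1) = 8; answer 8
Part II: A1 = 8; d = -35; T(2) = -2*(-16) + 1*(-35) = -3; iterating: T(2)=-3, T(3)=-10, T(4)=17, T(5)=-44, T(6)=105, T(7)=-254, T(8)=613, T(9)=-1480, T(10)=3573, T(11)=-8626, T(12)=20825, T(13)=-50276; answer -50276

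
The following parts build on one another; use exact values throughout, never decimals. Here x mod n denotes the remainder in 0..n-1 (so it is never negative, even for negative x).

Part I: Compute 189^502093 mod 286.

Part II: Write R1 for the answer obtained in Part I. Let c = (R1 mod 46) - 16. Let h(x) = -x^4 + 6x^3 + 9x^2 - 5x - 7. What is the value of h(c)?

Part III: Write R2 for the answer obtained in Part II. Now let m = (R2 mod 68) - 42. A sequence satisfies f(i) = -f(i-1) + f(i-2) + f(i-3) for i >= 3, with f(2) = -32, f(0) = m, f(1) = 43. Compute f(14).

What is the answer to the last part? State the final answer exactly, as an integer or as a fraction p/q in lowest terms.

Part I: squarings mod 286: 189^1=189, 189^2=257, 189^4=269, 189^8=3, 189^16=9, 189^32=81, 189^64=269, 189^128=3, 189^256=9, 189^512=81, 189^1024=269, 189^2048=3, 189^4096=9, 189^8192=81, 189^16384=269, 189^32768=3, 189^65536=9, 189^131072=81, 189^262144=269; 189^502093 = 189^1 * 189^4 * 189^8 * 189^64 * 189^256 * 189^2048 * 189^8192 * 189^32768 * 189^65536 * 189^131072 * 189^262144 = 85 (mod 286); answer 85
Part II: R1 = 85; c = 23; -1*(23)^4 + 6*(23)^3 + 9*(23)^2 - 5*(23)^1 - 7 = (-279841) + (73002) + (4761) + (-115) + (-7) = -202200; answer -202200
Part III: R2 = -202200; m = -10; f(3) = -1*(-32) + 1*(43) + 1*(-10) = 65; iterating: f(3)=65, f(4)=-54, f(5)=87, f(6)=-76, f(7)=109, f(8)=-98, f(9)=131, f(10)=-120, f(11)=153, f(12)=-142, f(13)=175, f(14)=-164; answer -164

-164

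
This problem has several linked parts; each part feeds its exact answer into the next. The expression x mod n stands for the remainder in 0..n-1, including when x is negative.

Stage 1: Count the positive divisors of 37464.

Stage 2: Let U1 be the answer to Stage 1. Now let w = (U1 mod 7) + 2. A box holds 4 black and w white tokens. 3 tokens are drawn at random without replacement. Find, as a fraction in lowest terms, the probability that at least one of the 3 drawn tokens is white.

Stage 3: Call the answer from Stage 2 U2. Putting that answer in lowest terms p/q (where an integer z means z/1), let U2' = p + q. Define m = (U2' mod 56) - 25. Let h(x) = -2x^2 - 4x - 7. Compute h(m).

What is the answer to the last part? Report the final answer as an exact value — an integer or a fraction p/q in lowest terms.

Stage 1: 37464 = 2^3 * 3 * 7 * 223; number of divisors = (3+1) * (1+1) * (1+1) * (1+1) = 32; answer 32
Stage 2: U1 = 32; w = 6; total draws C(10,3) = 120; complement C(4,3) = 4; favorable 120 - 4 = 116; P = 29/30; answer 29/30
Stage 3: U2 = 29/30; threaded value p + q = 59; m = -22; -2*(-22)^2 - 4*(-22)^1 - 7 = (-968) + (88) + (-7) = -887; answer -887

-887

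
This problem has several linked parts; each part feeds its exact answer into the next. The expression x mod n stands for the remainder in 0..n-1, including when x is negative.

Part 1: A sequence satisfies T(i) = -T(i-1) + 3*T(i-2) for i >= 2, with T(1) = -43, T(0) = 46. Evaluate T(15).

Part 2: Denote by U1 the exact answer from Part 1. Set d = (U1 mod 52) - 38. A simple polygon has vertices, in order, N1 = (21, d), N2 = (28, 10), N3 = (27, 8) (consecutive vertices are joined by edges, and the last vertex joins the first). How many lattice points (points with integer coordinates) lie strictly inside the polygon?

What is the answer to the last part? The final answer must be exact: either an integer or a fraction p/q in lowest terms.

Part 1: T(2) = -1*(-43) + 3*(46) = 181; iterating: T(2)=181, T(3)=-310, T(4)=853, T(5)=-1783, T(6)=4342, T(7)=-9691, T(8)=22717, T(9)=-51790, T(10)=119941, T(11)=-275311, T(12)=635134, T(13)=-1461067, T(14)=3366469, T(15)=-7749670; answer -7749670
Part 2: U1 = -7749670; d = 8; cross terms: (21*10 - 28*8)=-14, (28*8 - 27*10)=-46, (27*8 - 21*8)=48; twice the area = |-12| = 12; area = 6; boundary points = 1 + 1 + 6 = 8; strictly interior points = area - boundary/2 + 1 = 3; answer 3

3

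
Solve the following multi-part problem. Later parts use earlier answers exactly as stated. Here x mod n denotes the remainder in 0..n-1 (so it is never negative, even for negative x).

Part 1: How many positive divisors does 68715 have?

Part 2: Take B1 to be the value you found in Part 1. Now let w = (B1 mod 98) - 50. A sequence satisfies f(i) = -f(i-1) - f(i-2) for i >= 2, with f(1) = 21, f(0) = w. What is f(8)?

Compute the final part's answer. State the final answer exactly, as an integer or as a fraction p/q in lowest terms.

Part 1: 68715 = 3^3 * 5 * 509; number of divisors = (3+1) * (1+1) * (1+1) = 16; answer 16
Part 2: B1 = 16; w = -34; f(2) = -1*(21) - 1*(-34) = 13; iterating: f(2)=13, f(3)=-34, f(4)=21, f(5)=13, f(6)=-34, f(7)=21, f(8)=13; answer 13

13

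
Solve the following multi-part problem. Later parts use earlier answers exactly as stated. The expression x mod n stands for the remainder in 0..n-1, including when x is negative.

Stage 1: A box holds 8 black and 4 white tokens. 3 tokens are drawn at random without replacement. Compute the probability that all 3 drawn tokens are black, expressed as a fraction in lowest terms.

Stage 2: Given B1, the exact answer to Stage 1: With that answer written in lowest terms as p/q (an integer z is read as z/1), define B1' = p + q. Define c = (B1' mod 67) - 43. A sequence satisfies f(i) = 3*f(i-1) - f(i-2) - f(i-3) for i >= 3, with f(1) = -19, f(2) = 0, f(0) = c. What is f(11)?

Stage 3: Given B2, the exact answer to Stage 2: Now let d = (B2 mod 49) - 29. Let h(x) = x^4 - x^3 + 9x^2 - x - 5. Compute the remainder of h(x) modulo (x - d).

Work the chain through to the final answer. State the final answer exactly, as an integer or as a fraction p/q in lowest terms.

91047

Stage 1: total draws C(12,3) = 220; favorable C(8,3) = 56; P = 14/55; answer 14/55
Stage 2: B1 = 14/55; threaded value p + q = 69; c = -41; f(3) = 3*(0) - 1*(-19) - 1*(-41) = 60; iterating: f(3)=60, f(4)=199, f(5)=537, f(6)=1352, f(7)=3320, f(8)=8071, f(9)=19541, f(10)=47232, f(11)=114084; answer 114084
Stage 3: B2 = 114084; d = -17; remainder = value at the root: 1*(-17)^4 - 1*(-17)^3 + 9*(-17)^2 - 1*(-17)^1 - 5 = (83521) + (4913) + (2601) + (17) + (-5) = 91047; answer 91047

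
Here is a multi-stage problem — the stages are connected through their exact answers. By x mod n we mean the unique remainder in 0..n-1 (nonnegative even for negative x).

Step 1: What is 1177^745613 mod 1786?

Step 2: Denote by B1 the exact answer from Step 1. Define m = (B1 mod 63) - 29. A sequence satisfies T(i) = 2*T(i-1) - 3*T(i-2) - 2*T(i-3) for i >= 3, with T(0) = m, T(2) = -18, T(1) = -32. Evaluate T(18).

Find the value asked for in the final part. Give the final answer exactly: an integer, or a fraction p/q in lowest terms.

5012426

Step 1: squarings mod 1786: 1177^1=1177, 1177^2=1179, 1177^4=533, 1177^8=115, 1177^16=723, 1177^32=1217, 1177^64=495, 1177^128=343, 1177^256=1559, 1177^512=1521, 1177^1024=571, 1177^2048=989, 1177^4096=1179, 1177^8192=533, 1177^16384=115, 1177^32768=723, 1177^65536=1217, 1177^131072=495, 1177^262144=343, 1177^524288=1559; 1177^745613 = 1177^1 * 1177^4 * 1177^8 * 1177^128 * 1177^8192 * 1177^16384 * 1177^65536 * 1177^131072 * 1177^524288 = 1481 (mod 1786); answer 1481
Step 2: B1 = 1481; m = 3; T(3) = 2*(-18) - 3*(-32) - 2*(3) = 54; iterating: T(3)=54, T(4)=226, T(5)=326, T(6)=-134, T(7)=-1698, T(8)=-3646, T(9)=-1930, T(10)=10474, T(11)=34030, T(12)=40498, T(13)=-42042, T(14)=-273638, T(15)=-502146, T(16)=-99294, T(17)=1855126, T(18)=5012426; answer 5012426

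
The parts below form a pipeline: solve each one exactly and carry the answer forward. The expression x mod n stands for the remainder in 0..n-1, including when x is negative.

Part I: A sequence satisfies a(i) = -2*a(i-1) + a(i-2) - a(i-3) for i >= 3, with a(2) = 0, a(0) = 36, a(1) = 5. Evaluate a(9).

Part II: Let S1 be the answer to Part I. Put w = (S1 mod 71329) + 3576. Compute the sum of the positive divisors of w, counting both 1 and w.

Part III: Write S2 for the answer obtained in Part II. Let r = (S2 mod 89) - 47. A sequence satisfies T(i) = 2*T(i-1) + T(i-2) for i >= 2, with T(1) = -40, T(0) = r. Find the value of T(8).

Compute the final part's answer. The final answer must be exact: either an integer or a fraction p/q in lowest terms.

-17503

Part I: a(3) = -2*(0) + 1*(5) - 1*(36) = -31; iterating: a(3)=-31, a(4)=57, a(5)=-145, a(6)=378, a(7)=-958, a(8)=2439, a(9)=-6214; answer -6214
Part II: S1 = -6214; w = 68691; 68691 = 3 * 7 * 3271; sigma = (1 + 3) * (1 + 7) * (1 + 3271) = 4 * 8 * 3272 = 104704; answer 104704
Part III: S2 = 104704; r = -7; T(2) = 2*(-40) + 1*(-7) = -87; iterating: T(2)=-87, T(3)=-214, T(4)=-515, T(5)=-1244, T(6)=-3003, T(7)=-7250, T(8)=-17503; answer -17503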